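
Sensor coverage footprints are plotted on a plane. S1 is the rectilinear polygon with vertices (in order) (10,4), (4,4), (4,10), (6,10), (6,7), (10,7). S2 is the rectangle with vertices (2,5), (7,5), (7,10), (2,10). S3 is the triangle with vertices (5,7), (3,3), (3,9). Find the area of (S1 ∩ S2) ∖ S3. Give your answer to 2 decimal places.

|S1 ∩ S2| = 12.
|(S1 ∩ S2) ∩ S3| = 1.5.
|(S1 ∩ S2) ∖ S3| = 12 − 1.5 = 10.50.

10.50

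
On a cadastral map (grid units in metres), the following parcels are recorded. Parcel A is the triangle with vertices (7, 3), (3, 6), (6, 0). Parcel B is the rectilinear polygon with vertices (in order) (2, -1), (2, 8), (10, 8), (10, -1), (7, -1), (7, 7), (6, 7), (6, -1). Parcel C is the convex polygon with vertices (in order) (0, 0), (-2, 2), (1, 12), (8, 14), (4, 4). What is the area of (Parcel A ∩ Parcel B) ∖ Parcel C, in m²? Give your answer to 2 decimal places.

|Parcel A ∩ Parcel B| = 5.625.
|(Parcel A ∩ Parcel B) ∩ Parcel C| = 0.8654.
|(Parcel A ∩ Parcel B) ∖ Parcel C| = 5.625 − 0.8654 = 4.76.

4.76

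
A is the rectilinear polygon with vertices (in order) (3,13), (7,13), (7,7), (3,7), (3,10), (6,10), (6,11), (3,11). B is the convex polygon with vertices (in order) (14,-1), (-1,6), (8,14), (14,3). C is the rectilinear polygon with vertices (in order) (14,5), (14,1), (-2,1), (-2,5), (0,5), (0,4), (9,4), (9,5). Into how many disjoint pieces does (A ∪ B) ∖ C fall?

(A ∪ B) ∖ C splits into 2 disjoint pieces (area 78.4163, area 4.2857).

2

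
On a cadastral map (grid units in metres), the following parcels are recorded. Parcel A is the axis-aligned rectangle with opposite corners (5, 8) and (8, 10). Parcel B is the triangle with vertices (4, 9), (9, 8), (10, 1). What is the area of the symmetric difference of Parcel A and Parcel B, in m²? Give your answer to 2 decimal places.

|Parcel A| = 6, |Parcel B| = 17, |Parcel A∩Parcel B| = 1.5.
|Parcel A △ Parcel B| = |Parcel A| + |Parcel B| − 2·|Parcel A∩Parcel B| = 6 + 17 − 3 = 20.00.

20.00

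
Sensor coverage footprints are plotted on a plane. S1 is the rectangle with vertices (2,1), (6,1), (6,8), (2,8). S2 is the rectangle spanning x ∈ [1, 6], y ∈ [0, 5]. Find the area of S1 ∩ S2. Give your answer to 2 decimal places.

|S1∩S2|: x∈[2,6], y∈[1,5] → 4·4 = 16.

16.00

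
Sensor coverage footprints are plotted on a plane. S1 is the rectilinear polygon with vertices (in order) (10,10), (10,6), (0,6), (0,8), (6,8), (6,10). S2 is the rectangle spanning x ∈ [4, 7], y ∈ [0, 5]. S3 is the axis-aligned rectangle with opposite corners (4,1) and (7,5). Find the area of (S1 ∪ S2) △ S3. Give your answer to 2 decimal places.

31.00

|S1 ∪ S2| = 43.
|(S1 ∪ S2) ∩ S3| = 12.
|(S1 ∪ S2) △ S3| = 43 + 12 − 24 = 31.00.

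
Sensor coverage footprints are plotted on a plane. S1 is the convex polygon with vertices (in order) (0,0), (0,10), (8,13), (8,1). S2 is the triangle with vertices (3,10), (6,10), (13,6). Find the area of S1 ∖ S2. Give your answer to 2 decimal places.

|S1| = 88, |S1∩S2| = 3.8571.
|S1 ∖ S2| = |S1| − |S1∩S2| = 88 − 3.8571 = 84.14.

84.14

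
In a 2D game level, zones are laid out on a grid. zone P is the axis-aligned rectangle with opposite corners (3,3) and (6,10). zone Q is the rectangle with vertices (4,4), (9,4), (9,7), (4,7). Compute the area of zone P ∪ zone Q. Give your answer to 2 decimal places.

30.00

By inclusion–exclusion:
Individual areas: |zone P| = 21, |zone Q| = 15.
|zone P∩zone Q|: x∈[4,6], y∈[4,7] → 2·3 = 6.
|zone P ∪ zone Q| = 36 − 6 = 30.00.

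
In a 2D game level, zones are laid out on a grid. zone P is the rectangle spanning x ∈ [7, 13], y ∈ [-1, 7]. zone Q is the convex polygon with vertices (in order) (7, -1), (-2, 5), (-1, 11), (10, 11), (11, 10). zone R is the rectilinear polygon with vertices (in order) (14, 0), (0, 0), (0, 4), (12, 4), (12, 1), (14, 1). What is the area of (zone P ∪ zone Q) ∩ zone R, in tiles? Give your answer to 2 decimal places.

The region (zone P ∪ zone Q) ∩ zone R is the polygon with vertices (13,0), (5.5,0), (0,3.667), (0,4), (12,4), (12,1), (13,1).
By the shoelace formula its area is 38.92.

38.92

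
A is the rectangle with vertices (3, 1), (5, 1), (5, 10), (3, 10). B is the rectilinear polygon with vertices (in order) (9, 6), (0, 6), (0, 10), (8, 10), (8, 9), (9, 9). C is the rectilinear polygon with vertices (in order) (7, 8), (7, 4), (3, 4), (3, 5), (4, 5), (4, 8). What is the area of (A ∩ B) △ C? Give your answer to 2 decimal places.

17.00

|A ∩ B| = 8.
|(A ∩ B) ∩ C| = 2.
|(A ∩ B) △ C| = 8 + 13 − 4 = 17.00.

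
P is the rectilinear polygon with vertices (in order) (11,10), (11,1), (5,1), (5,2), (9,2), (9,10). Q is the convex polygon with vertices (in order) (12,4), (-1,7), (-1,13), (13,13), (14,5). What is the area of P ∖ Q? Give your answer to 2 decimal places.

10.92

|P| = 22, |P∩Q| = 11.0769.
|P ∖ Q| = |P| − |P∩Q| = 22 − 11.0769 = 10.92.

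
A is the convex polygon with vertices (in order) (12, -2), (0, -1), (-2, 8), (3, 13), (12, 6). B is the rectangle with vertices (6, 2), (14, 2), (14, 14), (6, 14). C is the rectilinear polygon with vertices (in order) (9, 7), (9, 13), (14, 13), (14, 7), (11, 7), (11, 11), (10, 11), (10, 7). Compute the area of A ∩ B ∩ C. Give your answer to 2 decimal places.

0.94

The intersection is the polygon with vertices (10,7.556), (10,7), (9,7), (9,8.333).
By the shoelace formula its area is 0.94.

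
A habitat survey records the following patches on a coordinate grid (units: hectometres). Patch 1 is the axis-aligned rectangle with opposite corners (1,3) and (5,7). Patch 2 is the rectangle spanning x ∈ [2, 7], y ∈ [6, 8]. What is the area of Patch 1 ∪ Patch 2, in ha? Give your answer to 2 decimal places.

23.00

By inclusion–exclusion:
Individual areas: |Patch 1| = 16, |Patch 2| = 10.
|Patch 1∩Patch 2|: x∈[2,5], y∈[6,7] → 3·1 = 3.
|Patch 1 ∪ Patch 2| = 26 − 3 = 23.00.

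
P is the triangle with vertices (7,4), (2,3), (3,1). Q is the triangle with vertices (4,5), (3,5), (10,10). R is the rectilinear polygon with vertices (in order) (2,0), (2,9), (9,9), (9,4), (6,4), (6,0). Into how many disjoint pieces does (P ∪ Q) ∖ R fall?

(P ∪ Q) ∖ R splits into 2 disjoint pieces (area 0.275, area 0.1).

2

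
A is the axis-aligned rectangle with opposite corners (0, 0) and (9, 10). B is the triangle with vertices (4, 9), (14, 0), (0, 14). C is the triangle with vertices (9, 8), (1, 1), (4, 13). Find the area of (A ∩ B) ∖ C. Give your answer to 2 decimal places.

|A ∩ B| = 4.15.
|(A ∩ B) ∩ C| = 3.0981.
|(A ∩ B) ∖ C| = 4.15 − 3.0981 = 1.05.

1.05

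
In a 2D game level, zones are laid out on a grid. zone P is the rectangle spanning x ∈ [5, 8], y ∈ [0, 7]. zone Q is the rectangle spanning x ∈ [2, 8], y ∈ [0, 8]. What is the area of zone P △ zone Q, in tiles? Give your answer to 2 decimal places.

27.00

|zone P∩zone Q|: x∈[5,8], y∈[0,7] → 3·7 = 21.
|zone P △ zone Q| = |zone P| + |zone Q| − 2·|zone P∩zone Q| = 21 + 48 − 42 = 27.00.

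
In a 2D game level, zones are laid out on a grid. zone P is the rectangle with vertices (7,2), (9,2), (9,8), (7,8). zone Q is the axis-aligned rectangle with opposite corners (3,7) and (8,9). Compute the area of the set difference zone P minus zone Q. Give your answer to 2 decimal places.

|zone P∩zone Q|: x∈[7,8], y∈[7,8] → 1·1 = 1.
|zone P| = 12.
|zone P ∖ zone Q| = |zone P| − |zone P∩zone Q| = 12 − 1 = 11.00.

11.00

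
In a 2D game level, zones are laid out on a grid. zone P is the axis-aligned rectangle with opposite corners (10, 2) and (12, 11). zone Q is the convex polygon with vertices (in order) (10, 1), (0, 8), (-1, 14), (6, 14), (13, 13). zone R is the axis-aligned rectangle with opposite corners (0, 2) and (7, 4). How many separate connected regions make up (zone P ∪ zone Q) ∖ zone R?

1

(zone P ∪ zone Q) ∖ zone R is a single connected region.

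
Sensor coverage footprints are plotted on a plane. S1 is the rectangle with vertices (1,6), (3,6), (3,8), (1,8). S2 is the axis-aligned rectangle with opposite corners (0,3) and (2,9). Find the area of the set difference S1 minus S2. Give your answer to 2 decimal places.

2.00

|S1∩S2|: x∈[1,2], y∈[6,8] → 1·2 = 2.
|S1| = 4.
|S1 ∖ S2| = |S1| − |S1∩S2| = 4 − 2 = 2.00.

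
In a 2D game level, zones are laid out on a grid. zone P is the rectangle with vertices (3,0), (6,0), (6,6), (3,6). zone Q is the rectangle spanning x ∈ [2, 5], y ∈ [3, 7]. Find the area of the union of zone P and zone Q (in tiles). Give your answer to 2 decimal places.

24.00

By inclusion–exclusion:
Individual areas: |zone P| = 18, |zone Q| = 12.
|zone P∩zone Q|: x∈[3,5], y∈[3,6] → 2·3 = 6.
|zone P ∪ zone Q| = 30 − 6 = 24.00.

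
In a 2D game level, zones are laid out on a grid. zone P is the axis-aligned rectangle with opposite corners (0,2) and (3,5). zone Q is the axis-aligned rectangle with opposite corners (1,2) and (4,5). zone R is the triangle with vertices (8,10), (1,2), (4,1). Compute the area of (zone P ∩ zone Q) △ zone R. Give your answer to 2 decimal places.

16.93

|zone P ∩ zone Q| = 6.
|(zone P ∩ zone Q) ∩ zone R| = 2.2857.
|(zone P ∩ zone Q) △ zone R| = 6 + 15.5 − 4.5714 = 16.93.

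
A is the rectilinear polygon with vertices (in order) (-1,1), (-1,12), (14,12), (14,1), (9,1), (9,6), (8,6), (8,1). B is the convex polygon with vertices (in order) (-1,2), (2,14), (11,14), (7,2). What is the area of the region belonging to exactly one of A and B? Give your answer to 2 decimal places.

|A| = 160, |B| = 102, |A∩B| = 84.
|A △ B| = |A| + |B| − 2·|A∩B| = 160 + 102 − 168 = 94.00.

94.00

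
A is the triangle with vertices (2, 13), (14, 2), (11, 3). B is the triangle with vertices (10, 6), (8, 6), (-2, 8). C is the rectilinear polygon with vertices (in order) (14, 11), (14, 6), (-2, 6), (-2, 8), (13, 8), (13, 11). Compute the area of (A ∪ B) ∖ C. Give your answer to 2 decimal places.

8.21

|A ∪ B| = 12.2301.
|(A ∪ B) ∩ C| = 4.021.
|(A ∪ B) ∖ C| = 12.2301 − 4.021 = 8.21.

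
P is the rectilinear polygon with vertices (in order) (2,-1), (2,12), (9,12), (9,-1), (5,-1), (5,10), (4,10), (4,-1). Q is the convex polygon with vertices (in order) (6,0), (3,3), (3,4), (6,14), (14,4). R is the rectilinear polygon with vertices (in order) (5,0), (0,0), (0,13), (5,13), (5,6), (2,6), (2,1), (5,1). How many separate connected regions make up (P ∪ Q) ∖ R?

(P ∪ Q) ∖ R splits into 2 disjoint pieces (area 90.575, area 2).

2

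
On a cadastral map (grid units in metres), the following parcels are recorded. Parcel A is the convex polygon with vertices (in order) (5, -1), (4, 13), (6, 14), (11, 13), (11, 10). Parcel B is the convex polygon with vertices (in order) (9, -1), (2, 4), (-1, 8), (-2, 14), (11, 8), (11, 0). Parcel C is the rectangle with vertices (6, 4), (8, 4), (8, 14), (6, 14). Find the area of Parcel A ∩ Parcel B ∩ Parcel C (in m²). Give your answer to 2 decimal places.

The intersection is the polygon with vertices (8,9.385), (8,4.5), (7.727,4), (6,4), (6,10.308).
By the shoelace formula its area is 11.62.

11.62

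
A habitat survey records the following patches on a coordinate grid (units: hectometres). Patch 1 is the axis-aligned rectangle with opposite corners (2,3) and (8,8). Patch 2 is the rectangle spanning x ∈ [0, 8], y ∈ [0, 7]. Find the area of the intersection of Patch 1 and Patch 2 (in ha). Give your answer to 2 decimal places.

24.00

|Patch 1∩Patch 2|: x∈[2,8], y∈[3,7] → 6·4 = 24.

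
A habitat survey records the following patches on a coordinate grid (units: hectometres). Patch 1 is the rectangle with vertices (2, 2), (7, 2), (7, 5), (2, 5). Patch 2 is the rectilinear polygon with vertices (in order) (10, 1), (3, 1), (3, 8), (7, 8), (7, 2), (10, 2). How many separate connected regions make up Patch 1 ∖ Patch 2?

1

Patch 1 ∖ Patch 2 is a single connected region.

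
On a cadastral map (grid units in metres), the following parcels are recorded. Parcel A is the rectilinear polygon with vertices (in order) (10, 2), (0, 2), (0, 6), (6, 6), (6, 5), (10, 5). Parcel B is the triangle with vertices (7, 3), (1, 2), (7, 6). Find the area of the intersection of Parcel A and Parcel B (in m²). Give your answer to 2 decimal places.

The intersection is the polygon with vertices (6,5), (7,5), (7,3), (1,2), (6,5.333).
By the shoelace formula its area is 8.33.

8.33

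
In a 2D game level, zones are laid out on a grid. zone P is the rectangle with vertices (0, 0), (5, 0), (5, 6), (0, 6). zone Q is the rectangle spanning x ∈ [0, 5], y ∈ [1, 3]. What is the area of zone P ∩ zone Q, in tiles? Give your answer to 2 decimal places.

|zone P∩zone Q|: x∈[0,5], y∈[1,3] → 5·2 = 10.

10.00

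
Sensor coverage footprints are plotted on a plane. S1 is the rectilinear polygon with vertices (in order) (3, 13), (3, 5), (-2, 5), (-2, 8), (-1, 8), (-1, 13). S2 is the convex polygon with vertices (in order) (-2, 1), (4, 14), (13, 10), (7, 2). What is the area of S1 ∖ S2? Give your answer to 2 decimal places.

24.22

|S1| = 35, |S1∩S2| = 10.7756.
|S1 ∖ S2| = |S1| − |S1∩S2| = 35 − 10.7756 = 24.22.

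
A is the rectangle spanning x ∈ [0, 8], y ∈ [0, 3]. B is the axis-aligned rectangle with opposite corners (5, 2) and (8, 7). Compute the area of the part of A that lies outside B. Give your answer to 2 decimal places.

|A∩B|: x∈[5,8], y∈[2,3] → 3·1 = 3.
|A| = 24.
|A ∖ B| = |A| − |A∩B| = 24 − 3 = 21.00.

21.00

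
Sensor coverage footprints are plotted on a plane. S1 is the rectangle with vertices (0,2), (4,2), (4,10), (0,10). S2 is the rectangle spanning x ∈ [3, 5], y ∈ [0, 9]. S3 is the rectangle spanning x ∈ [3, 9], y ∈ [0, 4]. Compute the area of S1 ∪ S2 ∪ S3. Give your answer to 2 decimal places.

By inclusion–exclusion:
Individual areas: |S1| = 32, |S2| = 18, |S3| = 24.
|S1∩S2|: x∈[3,4], y∈[2,9] → 1·7 = 7.
|S1∩S3|: x∈[3,4], y∈[2,4] → 1·2 = 2.
|S2∩S3|: x∈[3,5], y∈[0,4] → 2·4 = 8.
|S1∩S2∩S3| = 2.
|S1 ∪ S2 ∪ S3| = 74 − 17 + 2 = 59.00.

59.00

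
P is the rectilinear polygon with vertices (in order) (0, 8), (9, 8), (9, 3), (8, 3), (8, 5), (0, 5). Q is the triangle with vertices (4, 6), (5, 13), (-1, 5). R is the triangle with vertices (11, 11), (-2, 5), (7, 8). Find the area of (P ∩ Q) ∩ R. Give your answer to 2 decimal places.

The region (P ∩ Q) ∩ R is the polygon with vertices (4.15,7.05), (0,5.667), (0,5.923), (4.271,7.894).
By the shoelace formula its area is 2.22.

2.22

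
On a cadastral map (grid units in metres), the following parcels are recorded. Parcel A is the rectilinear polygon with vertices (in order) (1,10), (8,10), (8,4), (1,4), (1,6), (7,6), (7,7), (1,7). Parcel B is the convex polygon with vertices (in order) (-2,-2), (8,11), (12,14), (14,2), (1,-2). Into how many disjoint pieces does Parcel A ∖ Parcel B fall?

Parcel A ∖ Parcel B splits into 2 disjoint pieces (area 15.2308, area 4.7692).

2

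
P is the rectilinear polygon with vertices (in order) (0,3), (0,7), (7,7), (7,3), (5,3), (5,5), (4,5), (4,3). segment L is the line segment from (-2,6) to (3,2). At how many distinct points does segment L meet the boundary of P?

2

The segment meets the boundary at (1.75,3), (0,4.4).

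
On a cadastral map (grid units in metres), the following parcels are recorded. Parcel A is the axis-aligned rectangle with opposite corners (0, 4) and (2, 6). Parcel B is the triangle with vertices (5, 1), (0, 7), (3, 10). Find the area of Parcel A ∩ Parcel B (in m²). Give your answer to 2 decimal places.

The intersection is the polygon with vertices (2,6), (2,4.6), (0.833,6).
By the shoelace formula its area is 0.82.

0.82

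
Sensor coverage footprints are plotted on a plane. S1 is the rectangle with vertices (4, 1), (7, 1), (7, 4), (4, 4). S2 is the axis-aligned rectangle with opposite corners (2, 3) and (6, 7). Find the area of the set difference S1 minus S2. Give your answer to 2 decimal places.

|S1∩S2|: x∈[4,6], y∈[3,4] → 2·1 = 2.
|S1| = 9.
|S1 ∖ S2| = |S1| − |S1∩S2| = 9 − 2 = 7.00.

7.00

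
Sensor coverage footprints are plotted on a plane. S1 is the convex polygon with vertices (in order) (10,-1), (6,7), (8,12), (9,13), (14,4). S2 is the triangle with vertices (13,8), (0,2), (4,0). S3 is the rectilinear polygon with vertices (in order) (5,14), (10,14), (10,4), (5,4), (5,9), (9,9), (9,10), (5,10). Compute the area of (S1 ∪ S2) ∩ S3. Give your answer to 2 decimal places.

25.13

|S1 ∪ S2| = 74.4093.
|(S1 ∪ S2) ∩ S3| = 25.13.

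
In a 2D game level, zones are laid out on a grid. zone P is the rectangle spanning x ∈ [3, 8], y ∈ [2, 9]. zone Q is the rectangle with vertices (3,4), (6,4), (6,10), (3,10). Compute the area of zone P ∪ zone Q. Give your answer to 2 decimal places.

By inclusion–exclusion:
Individual areas: |zone P| = 35, |zone Q| = 18.
|zone P∩zone Q|: x∈[3,6], y∈[4,9] → 3·5 = 15.
|zone P ∪ zone Q| = 53 − 15 = 38.00.

38.00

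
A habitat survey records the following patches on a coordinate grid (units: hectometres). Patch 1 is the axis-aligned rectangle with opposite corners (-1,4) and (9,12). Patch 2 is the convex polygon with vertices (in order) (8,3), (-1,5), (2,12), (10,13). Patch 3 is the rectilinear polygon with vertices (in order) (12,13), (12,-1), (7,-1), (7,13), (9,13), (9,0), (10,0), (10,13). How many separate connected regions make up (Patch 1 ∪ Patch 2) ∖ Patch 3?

(Patch 1 ∪ Patch 2) ∖ Patch 3 splits into 2 disjoint pieces (area 66.9236, area 2.4375).

2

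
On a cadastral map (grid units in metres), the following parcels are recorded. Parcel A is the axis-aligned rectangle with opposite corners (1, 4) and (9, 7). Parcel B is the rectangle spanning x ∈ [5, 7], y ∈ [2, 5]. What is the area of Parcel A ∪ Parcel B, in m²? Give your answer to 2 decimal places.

28.00

By inclusion–exclusion:
Individual areas: |Parcel A| = 24, |Parcel B| = 6.
|Parcel A∩Parcel B|: x∈[5,7], y∈[4,5] → 2·1 = 2.
|Parcel A ∪ Parcel B| = 30 − 2 = 28.00.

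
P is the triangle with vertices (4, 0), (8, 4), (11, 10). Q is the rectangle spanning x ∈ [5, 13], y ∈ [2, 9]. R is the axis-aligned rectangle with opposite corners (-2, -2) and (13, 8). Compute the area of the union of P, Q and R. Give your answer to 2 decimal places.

158.10

By inclusion–exclusion:
Individual areas: |P| = 6, |Q| = 56, |R| = 150.
|P∩Q| = 5.3.
|P∩R| = 5.6.
|Q∩R|: x∈[5,13], y∈[2,8] → 8·6 = 48.
|P∩Q∩R| = 5.
|P ∪ Q ∪ R| = 212 − 58.9 + 5 = 158.10.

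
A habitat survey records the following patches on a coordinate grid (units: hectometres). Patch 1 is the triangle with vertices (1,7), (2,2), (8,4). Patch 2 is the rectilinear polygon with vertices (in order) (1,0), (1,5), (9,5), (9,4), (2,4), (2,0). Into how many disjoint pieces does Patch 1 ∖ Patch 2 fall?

2

Patch 1 ∖ Patch 2 splits into 2 disjoint pieces (area 4.2667, area 6).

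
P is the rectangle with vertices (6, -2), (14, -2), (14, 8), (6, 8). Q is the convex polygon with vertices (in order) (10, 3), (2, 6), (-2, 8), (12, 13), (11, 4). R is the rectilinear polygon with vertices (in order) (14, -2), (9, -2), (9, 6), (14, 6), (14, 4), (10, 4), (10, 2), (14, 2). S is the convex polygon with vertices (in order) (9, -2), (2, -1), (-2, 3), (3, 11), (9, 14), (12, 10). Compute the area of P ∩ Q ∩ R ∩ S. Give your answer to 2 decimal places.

4.31

The intersection is the polygon with vertices (10,4), (10,3), (9,3.375), (9,6), (11,6), (10.5,4).
By the shoelace formula its area is 4.31.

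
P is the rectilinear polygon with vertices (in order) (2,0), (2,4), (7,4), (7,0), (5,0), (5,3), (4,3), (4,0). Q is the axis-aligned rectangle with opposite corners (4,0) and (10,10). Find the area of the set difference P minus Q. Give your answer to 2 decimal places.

8.00

|P| = 17, |P∩Q| = 9.
|P ∖ Q| = |P| − |P∩Q| = 17 − 9 = 8.00.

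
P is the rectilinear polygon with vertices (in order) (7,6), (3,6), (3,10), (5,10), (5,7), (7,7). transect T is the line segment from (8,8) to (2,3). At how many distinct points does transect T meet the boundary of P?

The segment meets the boundary at (5.6,6), (6.8,7).

2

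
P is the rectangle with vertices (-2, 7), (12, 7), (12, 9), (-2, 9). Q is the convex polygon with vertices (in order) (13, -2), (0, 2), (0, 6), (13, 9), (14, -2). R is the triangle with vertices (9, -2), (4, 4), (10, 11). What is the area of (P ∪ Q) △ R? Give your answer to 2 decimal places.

93.65

|P ∪ Q| = 124.2179.
|(P ∪ Q) ∩ R| = 33.0338.
|(P ∪ Q) △ R| = 124.2179 + 35.5 − 66.0677 = 93.65.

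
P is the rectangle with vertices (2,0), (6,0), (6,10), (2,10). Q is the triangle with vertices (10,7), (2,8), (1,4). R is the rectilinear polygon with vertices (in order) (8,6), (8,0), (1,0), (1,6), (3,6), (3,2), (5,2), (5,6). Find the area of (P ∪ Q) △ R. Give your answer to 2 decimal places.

|P ∪ Q| = 45.5.
|(P ∪ Q) ∩ R| = 17.5.
|(P ∪ Q) △ R| = 45.5 + 34 − 35 = 44.50.

44.50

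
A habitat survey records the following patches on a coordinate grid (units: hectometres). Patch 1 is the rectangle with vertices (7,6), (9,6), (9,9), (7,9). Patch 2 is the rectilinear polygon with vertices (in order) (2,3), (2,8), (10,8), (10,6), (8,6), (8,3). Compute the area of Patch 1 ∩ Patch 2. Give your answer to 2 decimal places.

4.00

The intersection is the polygon with vertices (9,6), (8,6), (7,6), (7,8), (9,8).
By the shoelace formula its area is 4.00.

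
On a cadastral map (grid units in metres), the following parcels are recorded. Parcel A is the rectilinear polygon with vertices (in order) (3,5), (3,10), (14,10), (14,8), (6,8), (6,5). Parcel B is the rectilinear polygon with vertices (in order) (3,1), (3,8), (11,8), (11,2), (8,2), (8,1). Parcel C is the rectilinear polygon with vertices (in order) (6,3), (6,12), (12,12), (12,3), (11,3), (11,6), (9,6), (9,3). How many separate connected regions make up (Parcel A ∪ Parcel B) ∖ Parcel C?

(Parcel A ∪ Parcel B) ∖ Parcel C splits into 2 disjoint pieces (area 40, area 4).

2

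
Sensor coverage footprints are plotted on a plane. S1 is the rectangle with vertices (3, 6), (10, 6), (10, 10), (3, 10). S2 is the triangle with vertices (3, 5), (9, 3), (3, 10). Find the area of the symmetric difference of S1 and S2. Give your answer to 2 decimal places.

|S1| = 28, |S2| = 15, |S1∩S2| = 6.8571.
|S1 △ S2| = |S1| + |S2| − 2·|S1∩S2| = 28 + 15 − 13.7143 = 29.29.

29.29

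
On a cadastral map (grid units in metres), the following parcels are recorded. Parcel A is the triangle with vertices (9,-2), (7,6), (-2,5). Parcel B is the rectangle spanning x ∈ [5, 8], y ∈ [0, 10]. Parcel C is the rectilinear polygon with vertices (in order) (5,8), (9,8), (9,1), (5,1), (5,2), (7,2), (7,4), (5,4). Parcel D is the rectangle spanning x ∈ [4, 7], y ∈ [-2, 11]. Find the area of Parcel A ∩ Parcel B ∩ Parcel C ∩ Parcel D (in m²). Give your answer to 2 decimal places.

5.78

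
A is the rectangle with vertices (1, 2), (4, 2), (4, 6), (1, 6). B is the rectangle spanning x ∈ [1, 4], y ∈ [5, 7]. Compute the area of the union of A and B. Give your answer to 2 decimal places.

15.00

By inclusion–exclusion:
Individual areas: |A| = 12, |B| = 6.
|A∩B|: x∈[1,4], y∈[5,6] → 3·1 = 3.
|A ∪ B| = 18 − 3 = 15.00.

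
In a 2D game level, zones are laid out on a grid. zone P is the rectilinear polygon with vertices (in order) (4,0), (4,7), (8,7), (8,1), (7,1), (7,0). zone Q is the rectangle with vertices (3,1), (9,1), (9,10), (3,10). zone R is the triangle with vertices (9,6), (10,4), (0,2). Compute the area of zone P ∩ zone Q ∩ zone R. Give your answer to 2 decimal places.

5.87

The intersection is the polygon with vertices (8,3.6), (4,2.8), (4,3.778), (8,5.556).
By the shoelace formula its area is 5.87.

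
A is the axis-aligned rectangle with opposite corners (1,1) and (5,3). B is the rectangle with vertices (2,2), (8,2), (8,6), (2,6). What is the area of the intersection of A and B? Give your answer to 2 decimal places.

3.00

|A∩B|: x∈[2,5], y∈[2,3] → 3·1 = 3.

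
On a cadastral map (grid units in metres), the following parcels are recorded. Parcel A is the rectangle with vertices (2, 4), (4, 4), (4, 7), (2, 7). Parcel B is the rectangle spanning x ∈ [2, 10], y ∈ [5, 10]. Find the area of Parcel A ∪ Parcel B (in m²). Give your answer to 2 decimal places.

By inclusion–exclusion:
Individual areas: |Parcel A| = 6, |Parcel B| = 40.
|Parcel A∩Parcel B|: x∈[2,4], y∈[5,7] → 2·2 = 4.
|Parcel A ∪ Parcel B| = 46 − 4 = 42.00.

42.00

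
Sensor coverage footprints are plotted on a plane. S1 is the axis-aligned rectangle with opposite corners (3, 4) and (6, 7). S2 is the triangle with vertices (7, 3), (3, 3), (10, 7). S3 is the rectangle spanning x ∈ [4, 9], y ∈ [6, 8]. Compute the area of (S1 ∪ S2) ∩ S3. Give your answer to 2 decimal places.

|S1 ∪ S2| = 16.5536.
|(S1 ∪ S2) ∩ S3| = 2.16.

2.16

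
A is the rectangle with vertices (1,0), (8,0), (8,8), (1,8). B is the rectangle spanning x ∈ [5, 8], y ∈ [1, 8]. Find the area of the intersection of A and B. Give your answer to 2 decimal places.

21.00

|A∩B|: x∈[5,8], y∈[1,8] → 3·7 = 21.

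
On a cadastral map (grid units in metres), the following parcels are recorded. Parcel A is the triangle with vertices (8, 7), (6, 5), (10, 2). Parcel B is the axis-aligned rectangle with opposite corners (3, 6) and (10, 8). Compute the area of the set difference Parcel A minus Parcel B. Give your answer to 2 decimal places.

|Parcel A| = 7, |Parcel A∩Parcel B| = 0.7.
|Parcel A ∖ Parcel B| = |Parcel A| − |Parcel A∩Parcel B| = 7 − 0.7 = 6.30.

6.30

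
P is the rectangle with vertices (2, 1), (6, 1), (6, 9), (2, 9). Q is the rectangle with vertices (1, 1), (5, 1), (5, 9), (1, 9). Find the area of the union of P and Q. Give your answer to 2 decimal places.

By inclusion–exclusion:
Individual areas: |P| = 32, |Q| = 32.
|P∩Q|: x∈[2,5], y∈[1,9] → 3·8 = 24.
|P ∪ Q| = 64 − 24 = 40.00.

40.00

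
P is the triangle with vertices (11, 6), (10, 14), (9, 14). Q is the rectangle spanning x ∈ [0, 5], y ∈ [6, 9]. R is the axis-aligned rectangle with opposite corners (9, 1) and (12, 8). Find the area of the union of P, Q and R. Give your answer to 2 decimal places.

39.75

By inclusion–exclusion:
Individual areas: |P| = 4, |Q| = 15, |R| = 21.
|P∩Q| = 0.
|P∩R| = 0.25.
|Q∩R| = 0 (no overlap).
|P∩Q∩R| = 0.
|P ∪ Q ∪ R| = 40 − 0.25 + 0 = 39.75.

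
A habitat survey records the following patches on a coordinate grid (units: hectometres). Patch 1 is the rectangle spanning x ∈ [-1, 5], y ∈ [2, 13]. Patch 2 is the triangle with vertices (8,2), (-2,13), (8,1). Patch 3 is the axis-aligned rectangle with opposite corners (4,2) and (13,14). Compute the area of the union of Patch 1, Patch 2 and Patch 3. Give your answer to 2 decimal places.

By inclusion–exclusion:
Individual areas: |Patch 1| = 66, |Patch 2| = 5, |Patch 3| = 108.
|Patch 1∩Patch 2| = 2.4.
|Patch 1∩Patch 3|: x∈[4,5], y∈[2,13] → 1·11 = 11.
|Patch 2∩Patch 3| = 2.7833.
|Patch 1∩Patch 2∩Patch 3| = 0.65.
|Patch 1 ∪ Patch 2 ∪ Patch 3| = 179 − 16.1833 + 0.65 = 163.47.

163.47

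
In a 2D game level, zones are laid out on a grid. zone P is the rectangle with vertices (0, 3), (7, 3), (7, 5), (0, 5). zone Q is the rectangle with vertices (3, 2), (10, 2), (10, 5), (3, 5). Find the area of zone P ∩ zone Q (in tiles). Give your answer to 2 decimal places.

8.00

|zone P∩zone Q|: x∈[3,7], y∈[3,5] → 4·2 = 8.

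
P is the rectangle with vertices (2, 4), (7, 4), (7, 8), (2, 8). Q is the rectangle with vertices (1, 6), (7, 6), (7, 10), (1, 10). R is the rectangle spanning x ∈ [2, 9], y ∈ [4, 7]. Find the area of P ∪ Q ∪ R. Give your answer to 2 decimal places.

By inclusion–exclusion:
Individual areas: |P| = 20, |Q| = 24, |R| = 21.
|P∩Q|: x∈[2,7], y∈[6,8] → 5·2 = 10.
|P∩R|: x∈[2,7], y∈[4,7] → 5·3 = 15.
|Q∩R|: x∈[2,7], y∈[6,7] → 5·1 = 5.
|P∩Q∩R| = 5.
|P ∪ Q ∪ R| = 65 − 30 + 5 = 40.00.

40.00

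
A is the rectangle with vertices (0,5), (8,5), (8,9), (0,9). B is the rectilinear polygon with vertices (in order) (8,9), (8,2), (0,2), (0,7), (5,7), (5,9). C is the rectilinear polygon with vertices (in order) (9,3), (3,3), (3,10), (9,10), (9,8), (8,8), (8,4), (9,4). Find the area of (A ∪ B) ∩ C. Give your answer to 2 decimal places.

30.00

The region (A ∪ B) ∩ C is the polygon with vertices (8,4), (8,3), (3,3), (3,9), (5,9), (8,9), (8,8), (8,5).
By the shoelace formula its area is 30.00.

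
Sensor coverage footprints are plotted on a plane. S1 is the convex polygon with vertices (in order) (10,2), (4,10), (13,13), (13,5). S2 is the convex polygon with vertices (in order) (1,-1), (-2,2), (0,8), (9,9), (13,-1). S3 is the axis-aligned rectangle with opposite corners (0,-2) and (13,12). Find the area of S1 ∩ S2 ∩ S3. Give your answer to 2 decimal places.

19.09

The intersection is the polygon with vertices (9,9), (11.286,3.286), (10,2), (5.077,8.564).
By the shoelace formula its area is 19.09.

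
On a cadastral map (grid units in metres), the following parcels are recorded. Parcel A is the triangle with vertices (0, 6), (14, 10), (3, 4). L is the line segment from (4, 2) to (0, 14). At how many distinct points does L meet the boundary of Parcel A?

2

The segment meets the boundary at (2.435,6.696), (3.282,4.154).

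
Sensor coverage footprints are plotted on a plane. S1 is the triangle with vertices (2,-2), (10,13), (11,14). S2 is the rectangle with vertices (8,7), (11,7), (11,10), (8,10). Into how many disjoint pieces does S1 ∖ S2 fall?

2

S1 ∖ S2 splits into 2 disjoint pieces (area 1.75, area 1.4).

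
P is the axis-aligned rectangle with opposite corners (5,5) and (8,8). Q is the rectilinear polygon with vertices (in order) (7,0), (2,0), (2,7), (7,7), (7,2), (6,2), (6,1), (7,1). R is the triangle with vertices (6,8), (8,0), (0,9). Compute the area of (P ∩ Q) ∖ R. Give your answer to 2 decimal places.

1.00

|P ∩ Q| = 4.
|(P ∩ Q) ∩ R| = 3.
|(P ∩ Q) ∖ R| = 4 − 3 = 1.00.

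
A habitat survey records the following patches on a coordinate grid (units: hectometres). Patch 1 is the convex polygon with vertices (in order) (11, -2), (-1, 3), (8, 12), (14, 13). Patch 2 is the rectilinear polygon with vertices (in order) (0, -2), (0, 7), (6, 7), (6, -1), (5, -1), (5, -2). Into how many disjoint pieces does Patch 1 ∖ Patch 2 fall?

Patch 1 ∖ Patch 2 splits into 2 disjoint pieces (area 89.7917, area 0.7083).

2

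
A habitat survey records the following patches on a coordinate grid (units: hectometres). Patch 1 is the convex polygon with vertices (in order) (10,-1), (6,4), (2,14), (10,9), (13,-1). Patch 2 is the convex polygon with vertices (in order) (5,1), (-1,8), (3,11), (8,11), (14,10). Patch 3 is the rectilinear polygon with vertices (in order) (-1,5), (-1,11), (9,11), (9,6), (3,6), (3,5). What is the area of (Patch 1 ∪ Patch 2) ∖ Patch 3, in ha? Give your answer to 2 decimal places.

65.69

|Patch 1 ∪ Patch 2| = 109.7504.
|(Patch 1 ∪ Patch 2) ∩ Patch 3| = 44.0595.
|(Patch 1 ∪ Patch 2) ∖ Patch 3| = 109.7504 − 44.0595 = 65.69.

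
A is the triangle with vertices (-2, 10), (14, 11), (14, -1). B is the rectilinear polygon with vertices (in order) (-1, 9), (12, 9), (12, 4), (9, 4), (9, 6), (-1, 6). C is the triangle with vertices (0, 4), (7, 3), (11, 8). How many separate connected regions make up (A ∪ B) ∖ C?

1

(A ∪ B) ∖ C is a single connected region.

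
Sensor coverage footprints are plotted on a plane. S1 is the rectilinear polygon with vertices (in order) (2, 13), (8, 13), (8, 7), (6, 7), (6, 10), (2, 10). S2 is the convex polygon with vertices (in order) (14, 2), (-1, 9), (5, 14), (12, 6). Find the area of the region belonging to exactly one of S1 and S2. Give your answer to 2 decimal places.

|S1| = 24, |S2| = 64.5, |S1∩S2| = 20.0696.
|S1 △ S2| = |S1| + |S2| − 2·|S1∩S2| = 24 + 64.5 − 40.1393 = 48.36.

48.36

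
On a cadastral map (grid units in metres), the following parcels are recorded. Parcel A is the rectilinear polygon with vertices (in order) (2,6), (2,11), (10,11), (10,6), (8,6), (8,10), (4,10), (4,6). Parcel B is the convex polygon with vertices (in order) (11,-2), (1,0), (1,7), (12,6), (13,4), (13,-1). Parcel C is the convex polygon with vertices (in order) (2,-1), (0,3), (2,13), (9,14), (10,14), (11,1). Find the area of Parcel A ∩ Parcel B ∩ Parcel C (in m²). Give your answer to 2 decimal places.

2.18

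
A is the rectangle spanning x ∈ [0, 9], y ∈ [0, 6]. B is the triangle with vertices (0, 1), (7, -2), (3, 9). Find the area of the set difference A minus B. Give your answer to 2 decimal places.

28.76

|A| = 54, |A∩B| = 25.2367.
|A ∖ B| = |A| − |A∩B| = 54 − 25.2367 = 28.76.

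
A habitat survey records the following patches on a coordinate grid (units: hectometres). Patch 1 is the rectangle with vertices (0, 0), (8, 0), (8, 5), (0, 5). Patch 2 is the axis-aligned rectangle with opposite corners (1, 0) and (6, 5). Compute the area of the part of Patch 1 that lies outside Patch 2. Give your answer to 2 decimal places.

15.00

|Patch 1∩Patch 2|: x∈[1,6], y∈[0,5] → 5·5 = 25.
|Patch 1| = 40.
|Patch 1 ∖ Patch 2| = |Patch 1| − |Patch 1∩Patch 2| = 40 − 25 = 15.00.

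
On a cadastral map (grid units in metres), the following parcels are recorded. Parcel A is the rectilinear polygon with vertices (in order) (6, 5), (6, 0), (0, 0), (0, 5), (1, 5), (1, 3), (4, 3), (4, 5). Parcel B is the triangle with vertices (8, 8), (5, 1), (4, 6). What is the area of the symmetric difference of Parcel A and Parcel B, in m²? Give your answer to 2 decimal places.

26.13

|Parcel A| = 24, |Parcel B| = 11, |Parcel A∩Parcel B| = 4.4333.
|Parcel A △ Parcel B| = |Parcel A| + |Parcel B| − 2·|Parcel A∩Parcel B| = 24 + 11 − 8.8667 = 26.13.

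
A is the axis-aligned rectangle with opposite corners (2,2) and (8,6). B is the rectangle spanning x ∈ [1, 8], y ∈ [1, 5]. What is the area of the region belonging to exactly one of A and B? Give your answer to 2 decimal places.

16.00

|A∩B|: x∈[2,8], y∈[2,5] → 6·3 = 18.
|A △ B| = |A| + |B| − 2·|A∩B| = 24 + 28 − 36 = 16.00.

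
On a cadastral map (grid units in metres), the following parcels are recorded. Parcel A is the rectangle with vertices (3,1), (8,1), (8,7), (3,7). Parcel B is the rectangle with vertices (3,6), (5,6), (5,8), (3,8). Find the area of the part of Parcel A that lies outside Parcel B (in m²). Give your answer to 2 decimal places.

|Parcel A∩Parcel B|: x∈[3,5], y∈[6,7] → 2·1 = 2.
|Parcel A| = 30.
|Parcel A ∖ Parcel B| = |Parcel A| − |Parcel A∩Parcel B| = 30 − 2 = 28.00.

28.00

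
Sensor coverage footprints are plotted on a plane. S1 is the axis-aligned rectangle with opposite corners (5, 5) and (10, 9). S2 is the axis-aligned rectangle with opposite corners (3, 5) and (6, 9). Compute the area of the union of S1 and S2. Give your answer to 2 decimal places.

By inclusion–exclusion:
Individual areas: |S1| = 20, |S2| = 12.
|S1∩S2|: x∈[5,6], y∈[5,9] → 1·4 = 4.
|S1 ∪ S2| = 32 − 4 = 28.00.

28.00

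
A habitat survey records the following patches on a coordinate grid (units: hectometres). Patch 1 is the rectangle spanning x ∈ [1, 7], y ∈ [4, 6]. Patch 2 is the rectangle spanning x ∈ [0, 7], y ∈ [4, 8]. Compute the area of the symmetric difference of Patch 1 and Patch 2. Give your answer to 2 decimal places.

|Patch 1∩Patch 2|: x∈[1,7], y∈[4,6] → 6·2 = 12.
|Patch 1 △ Patch 2| = |Patch 1| + |Patch 2| − 2·|Patch 1∩Patch 2| = 12 + 28 − 24 = 16.00.

16.00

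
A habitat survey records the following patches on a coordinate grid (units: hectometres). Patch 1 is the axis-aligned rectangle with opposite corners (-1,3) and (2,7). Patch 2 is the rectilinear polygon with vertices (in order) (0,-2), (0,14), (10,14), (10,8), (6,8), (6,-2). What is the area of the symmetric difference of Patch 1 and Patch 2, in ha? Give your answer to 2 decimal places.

116.00

|Patch 1| = 12, |Patch 2| = 120, |Patch 1∩Patch 2| = 8.
|Patch 1 △ Patch 2| = |Patch 1| + |Patch 2| − 2·|Patch 1∩Patch 2| = 12 + 120 − 16 = 116.00.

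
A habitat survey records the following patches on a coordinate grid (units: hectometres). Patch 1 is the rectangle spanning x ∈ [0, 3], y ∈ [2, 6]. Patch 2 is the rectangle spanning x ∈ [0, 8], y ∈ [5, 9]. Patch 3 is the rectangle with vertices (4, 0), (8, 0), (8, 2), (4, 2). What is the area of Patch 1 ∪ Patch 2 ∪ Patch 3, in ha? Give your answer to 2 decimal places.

49.00

By inclusion–exclusion:
Individual areas: |Patch 1| = 12, |Patch 2| = 32, |Patch 3| = 8.
|Patch 1∩Patch 2|: x∈[0,3], y∈[5,6] → 3·1 = 3.
|Patch 1∩Patch 3| = 0 (no overlap).
|Patch 2∩Patch 3| = 0 (no overlap).
|Patch 1∩Patch 2∩Patch 3| = 0.
|Patch 1 ∪ Patch 2 ∪ Patch 3| = 52 − 3 + 0 = 49.00.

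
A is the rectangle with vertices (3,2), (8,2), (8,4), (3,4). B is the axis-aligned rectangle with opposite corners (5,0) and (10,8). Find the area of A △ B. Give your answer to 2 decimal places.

|A∩B|: x∈[5,8], y∈[2,4] → 3·2 = 6.
|A △ B| = |A| + |B| − 2·|A∩B| = 10 + 40 − 12 = 38.00.

38.00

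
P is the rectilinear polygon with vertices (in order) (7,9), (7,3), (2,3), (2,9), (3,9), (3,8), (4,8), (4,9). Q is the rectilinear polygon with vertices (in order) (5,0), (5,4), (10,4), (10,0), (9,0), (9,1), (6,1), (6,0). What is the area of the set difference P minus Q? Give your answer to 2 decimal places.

27.00

|P| = 29, |P∩Q| = 2.
|P ∖ Q| = |P| − |P∩Q| = 29 − 2 = 27.00.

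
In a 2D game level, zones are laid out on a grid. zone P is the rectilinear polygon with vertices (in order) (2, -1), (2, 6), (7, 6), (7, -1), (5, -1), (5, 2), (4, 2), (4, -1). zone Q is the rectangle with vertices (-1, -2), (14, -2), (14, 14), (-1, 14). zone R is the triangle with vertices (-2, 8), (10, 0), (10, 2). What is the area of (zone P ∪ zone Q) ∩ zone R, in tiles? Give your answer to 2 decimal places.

The region (zone P ∪ zone Q) ∩ zone R is the polygon with vertices (-1,7.5), (10,2), (10,0), (-1,7.333).
By the shoelace formula its area is 11.92.

11.92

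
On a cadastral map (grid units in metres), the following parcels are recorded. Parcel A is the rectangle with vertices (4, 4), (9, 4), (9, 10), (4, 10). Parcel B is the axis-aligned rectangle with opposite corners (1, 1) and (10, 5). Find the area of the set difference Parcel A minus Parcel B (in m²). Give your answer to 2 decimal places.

|Parcel A∩Parcel B|: x∈[4,9], y∈[4,5] → 5·1 = 5.
|Parcel A| = 30.
|Parcel A ∖ Parcel B| = |Parcel A| − |Parcel A∩Parcel B| = 30 − 5 = 25.00.

25.00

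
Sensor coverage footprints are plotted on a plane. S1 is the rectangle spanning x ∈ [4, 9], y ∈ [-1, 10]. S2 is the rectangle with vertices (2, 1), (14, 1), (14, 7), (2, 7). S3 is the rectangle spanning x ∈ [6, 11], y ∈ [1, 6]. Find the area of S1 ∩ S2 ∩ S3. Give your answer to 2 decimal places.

15.00

The intersection is the polygon with vertices (6,1), (6,6), (9,6), (9,1).
By the shoelace formula its area is 15.00.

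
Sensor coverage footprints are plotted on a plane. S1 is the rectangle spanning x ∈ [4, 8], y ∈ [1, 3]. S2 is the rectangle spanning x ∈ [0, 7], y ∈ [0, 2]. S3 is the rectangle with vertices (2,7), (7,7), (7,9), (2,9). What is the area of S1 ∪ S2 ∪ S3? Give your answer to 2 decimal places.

By inclusion–exclusion:
Individual areas: |S1| = 8, |S2| = 14, |S3| = 10.
|S1∩S2|: x∈[4,7], y∈[1,2] → 3·1 = 3.
|S1∩S3| = 0 (no overlap).
|S2∩S3| = 0 (no overlap).
|S1∩S2∩S3| = 0.
|S1 ∪ S2 ∪ S3| = 32 − 3 + 0 = 29.00.

29.00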